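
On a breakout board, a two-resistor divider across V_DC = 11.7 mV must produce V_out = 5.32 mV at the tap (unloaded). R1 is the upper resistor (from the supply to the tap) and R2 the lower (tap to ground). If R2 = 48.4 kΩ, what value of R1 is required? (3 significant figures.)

R1 ≈ 58.0 kΩ

V_out/V_DC = R2/(R1+R2) = 0.4547.
R1 = R2·(1/k − 1) = 48.4 × 1.199 = 58.04 kΩ.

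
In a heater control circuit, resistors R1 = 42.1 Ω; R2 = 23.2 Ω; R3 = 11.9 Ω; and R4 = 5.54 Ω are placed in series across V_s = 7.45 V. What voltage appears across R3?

ΣR = 42.1 + 23.2 + 11.9 + 5.54 = 82.74 Ω.
By the voltage-divider rule, V = 7.45 × 11.90/82.74 = 1.071 V.

V ≈ 1.07 V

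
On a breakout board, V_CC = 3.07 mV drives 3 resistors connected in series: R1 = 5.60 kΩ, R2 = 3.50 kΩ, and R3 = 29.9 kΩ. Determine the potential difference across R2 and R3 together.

Total series resistance ΣR = 5.60 + 3.50 + 29.9 = 39.00 kΩ.
R_{R2..R3} = 3.50 + 29.9 = 33.40 kΩ.
Voltage divider: V = V_CC · (33.40 / 39.00) = 3.07 × 0.8564 = 2.629 mV.

V ≈ 2.63 mV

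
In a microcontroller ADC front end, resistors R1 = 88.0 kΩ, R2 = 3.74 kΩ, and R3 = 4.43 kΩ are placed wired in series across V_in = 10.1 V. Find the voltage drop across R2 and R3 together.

V ≈ 0.858 V

Total series resistance ΣR = 88.0 + 3.74 + 4.43 = 96.17 kΩ.
R_{R2..R3} = 3.74 + 4.43 = 8.170 kΩ.
By the voltage-divider rule, V = 10.1 × 8.170/96.17 = 0.8580 V.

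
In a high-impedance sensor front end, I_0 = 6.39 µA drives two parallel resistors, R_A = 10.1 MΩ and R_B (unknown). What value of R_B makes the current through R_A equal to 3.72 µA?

R_B ≈ 14.1 MΩ

The fraction through R_A equals R_B/(R_A+R_B).
3.72/6.39 = R_B/(R_A + R_B) → R_B = R_A · (0.5822)/(1 − 0.5822) = 10.1 × 1.393 = 14.07 MΩ.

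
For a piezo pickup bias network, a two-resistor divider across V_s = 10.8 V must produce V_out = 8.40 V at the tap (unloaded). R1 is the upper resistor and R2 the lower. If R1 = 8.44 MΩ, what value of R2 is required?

R2 ≈ 29.5 MΩ

V_out/V_s = R2/(R1+R2) = 0.7778.
R2 = R1 · 0.7778/(1 − 0.7778) = 29.54 MΩ.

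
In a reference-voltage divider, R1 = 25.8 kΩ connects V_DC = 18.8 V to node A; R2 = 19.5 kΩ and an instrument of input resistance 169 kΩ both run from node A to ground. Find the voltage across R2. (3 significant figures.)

V_out ≈ 7.59 V

R2 ‖ R_L = (19.5 × 169)/(19.5 + 169) = 17.48 kΩ.
Voltage divider with the loaded lower leg: V_out = 18.8 × 17.48/(25.8 + 17.48) = 18.8 × 0.4039 = 7.594 V.
(Unloaded it would be 8.09 V; the load pulls it down.)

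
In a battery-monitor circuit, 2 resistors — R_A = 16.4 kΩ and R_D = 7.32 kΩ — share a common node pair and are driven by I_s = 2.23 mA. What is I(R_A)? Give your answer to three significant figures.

For two parallel branches, I_k = I_s · (other R)/(sum of R).
So I = 2.23 × 7.32/23.72 = 0.6882 mA.

I ≈ 0.688 mA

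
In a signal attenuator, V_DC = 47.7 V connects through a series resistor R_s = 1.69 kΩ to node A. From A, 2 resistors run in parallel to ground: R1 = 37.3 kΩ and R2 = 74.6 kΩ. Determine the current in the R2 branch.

I ≈ 0.599 mA

Equivalent of the parallel group: R_p = 24.87 kΩ.
V_A = 47.7 × 24.87/26.56 = 44.66 V.
Branch current I = V_A/R2 = 44.66/74.6 = 0.5987 mA.
(Check via current divider: I_total = 1.796 mA; share G_k/ΣG = 0.3333 → same result.)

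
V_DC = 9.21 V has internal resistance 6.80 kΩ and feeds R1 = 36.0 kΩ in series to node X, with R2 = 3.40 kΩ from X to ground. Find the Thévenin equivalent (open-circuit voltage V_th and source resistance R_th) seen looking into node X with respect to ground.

V_th ≈ 0.678 V, R_th ≈ 3.15 kΩ

R1' = 6.80 + 36.0 = 42.80 kΩ (source resistance + R1).
Open-circuit (no load on X): V_th = V_DC · R2/(R1' + R2) = 9.21 × 3.40/(42.80 + 3.40) = 0.6778 V.
Looking into X with the source shorted: R_th = R1'·R2/(R1'+R2) = 42.80 × 3.40/46.20 = 3.150 kΩ.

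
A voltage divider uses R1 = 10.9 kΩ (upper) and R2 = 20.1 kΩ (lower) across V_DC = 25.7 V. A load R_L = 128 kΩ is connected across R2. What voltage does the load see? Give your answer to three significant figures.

V_out ≈ 15.8 V

First combine the lower leg with the load: R2 ‖ R_L = 17.37 kΩ.
Now apply the divider: V_out = 25.7 × 0.6145 = 15.79 V.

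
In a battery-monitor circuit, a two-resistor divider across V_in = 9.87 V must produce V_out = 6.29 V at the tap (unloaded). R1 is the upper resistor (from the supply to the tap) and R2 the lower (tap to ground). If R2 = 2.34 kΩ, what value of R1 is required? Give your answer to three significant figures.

The divider ratio is R2/(R1+R2) = 6.29/9.87 = 0.6373.
So R1 = R2 · (V_in/V_out − 1) = 2.34 × (9.87/6.29 − 1) = 2.34 × 0.5692 = 1.332 kΩ.

R1 ≈ 1.33 kΩ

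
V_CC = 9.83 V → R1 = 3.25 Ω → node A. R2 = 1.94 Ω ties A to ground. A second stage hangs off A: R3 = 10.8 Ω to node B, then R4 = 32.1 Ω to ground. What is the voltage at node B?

V_B ≈ 2.67 V

Looking into the second stage from A: R3 + R4 = 42.90 Ω appears in parallel with R2.
R2 ‖ (R3+R4) = 1.856 Ω.
V_A = 9.83 × 1.856/(3.25 + 1.856) = 3.573 V.
Stage 2 is unloaded, so V_B = V_A · R4/(R3+R4) = 3.573 × 32.1/42.90 = 2.674 V.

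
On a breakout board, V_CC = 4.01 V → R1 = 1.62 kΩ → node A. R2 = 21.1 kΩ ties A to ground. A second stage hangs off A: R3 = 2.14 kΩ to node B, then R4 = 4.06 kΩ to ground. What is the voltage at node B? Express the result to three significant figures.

V_B ≈ 1.96 V

The second stage (R3 + R4 = 6.200 kΩ) loads node A in parallel with R2.
R2 ‖ (R3+R4) = 4.792 kΩ.
So V_A = 4.01 × 0.7473 = 2.997 V.
Stage 2 is unloaded, so V_B = V_A · R4/(R3+R4) = 2.997 × 4.06/6.200 = 1.962 V.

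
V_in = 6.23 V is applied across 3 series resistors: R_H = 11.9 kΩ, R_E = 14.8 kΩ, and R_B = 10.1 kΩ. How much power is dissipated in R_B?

P ≈ 0.289 mW

The common current is I = 6.23/36.80 = 0.1693 mA.
P = I²R = 0.02866 × 10.1 = 0.2895 mW.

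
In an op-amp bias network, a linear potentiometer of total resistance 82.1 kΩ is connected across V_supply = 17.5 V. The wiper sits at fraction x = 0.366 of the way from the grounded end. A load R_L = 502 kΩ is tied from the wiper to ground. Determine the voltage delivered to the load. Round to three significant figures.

Split the track: R_lower = x·R_p = 30.05 kΩ, R_upper = (1−x)·R_p = 52.05 kΩ.
(x·R_p) ‖ R_L = 28.35 kΩ.
Loaded-divider output: V_out = 17.5 × 0.3526 = 6.171 V.

V_out ≈ 6.17 V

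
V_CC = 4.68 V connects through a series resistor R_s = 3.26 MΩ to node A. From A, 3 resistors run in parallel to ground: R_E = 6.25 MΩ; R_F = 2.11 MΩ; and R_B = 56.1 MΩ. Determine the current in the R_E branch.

Parallel bank: R_p = 1/(1/6.25 + 1/2.11 + 1/56.1) = 1.534 MΩ.
V_A = 4.68 × 1.534/4.794 = 1.498 V.
I(R_E) = V_A / R_E = 1.498/6.25 = 0.2396 µA.

I ≈ 0.240 µA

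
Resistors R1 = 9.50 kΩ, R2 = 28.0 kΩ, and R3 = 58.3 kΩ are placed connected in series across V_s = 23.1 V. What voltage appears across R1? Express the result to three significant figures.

V ≈ 2.29 V

Series total: ΣR = 9.50 + 28.0 + 58.3 = 95.80 kΩ.
Voltage divider: V = V_s · (9.500 / 95.80) = 23.1 × 0.09916 = 2.291 V.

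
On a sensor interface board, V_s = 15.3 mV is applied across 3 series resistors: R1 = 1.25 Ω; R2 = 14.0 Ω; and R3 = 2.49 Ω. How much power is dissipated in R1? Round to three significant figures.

Series current I = V_s/ΣR = 15.3/17.74 = 0.8625 mA.
P = I²R = 0.7438 × 1.25 = 0.9298 µW.

P ≈ 0.930 µW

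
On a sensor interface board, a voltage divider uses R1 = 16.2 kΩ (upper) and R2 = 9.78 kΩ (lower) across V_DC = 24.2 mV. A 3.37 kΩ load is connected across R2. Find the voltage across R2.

V_out ≈ 3.24 mV

The load sits in parallel with R2, giving an effective lower resistance R2' = R2·R_L/(R2+R_L) = 2.506 kΩ.
Now apply the divider: V_out = 24.2 × 0.1340 = 3.242 mV.
(Unloaded it would be 9.11 mV; the load pulls it down.)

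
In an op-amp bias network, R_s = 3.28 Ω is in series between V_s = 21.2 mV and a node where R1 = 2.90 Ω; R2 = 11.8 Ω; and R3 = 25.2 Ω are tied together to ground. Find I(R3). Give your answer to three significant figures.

Parallel bank: R_p = 1/(1/2.90 + 1/11.8 + 1/25.2) = 2.131 Ω.
V_A by voltage divider: V_A = 21.2 × 2.131/(3.28 + 2.131) = 8.349 mV.
I(R3) = V_A / R3 = 8.349/25.2 = 0.3313 mA.
(Check via current divider: I_total = 3.918 mA; share G_k/ΣG = 0.08456 → same result.)

I ≈ 0.331 mA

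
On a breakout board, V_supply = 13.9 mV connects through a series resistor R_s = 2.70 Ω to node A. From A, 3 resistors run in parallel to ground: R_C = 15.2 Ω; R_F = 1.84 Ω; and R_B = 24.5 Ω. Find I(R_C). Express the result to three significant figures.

Equivalent of the parallel group: R_p = 1.538 Ω.
V_A = 13.9 × 1.538/4.238 = 5.045 mV.
Branch current I = V_A/R_C = 5.045/15.2 = 0.3319 mA.
(Check via current divider: I_total = 3.280 mA; share G_k/ΣG = 0.1012 → same result.)

I ≈ 0.332 mA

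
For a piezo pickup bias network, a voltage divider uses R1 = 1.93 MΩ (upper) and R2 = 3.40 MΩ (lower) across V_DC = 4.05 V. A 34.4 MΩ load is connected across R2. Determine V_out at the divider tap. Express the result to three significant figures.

V_out ≈ 2.49 V

The load sits in parallel with R2, giving an effective lower resistance R2' = R2·R_L/(R2+R_L) = 3.094 MΩ.
Now apply the divider: V_out = 4.05 × 0.6159 = 2.494 V.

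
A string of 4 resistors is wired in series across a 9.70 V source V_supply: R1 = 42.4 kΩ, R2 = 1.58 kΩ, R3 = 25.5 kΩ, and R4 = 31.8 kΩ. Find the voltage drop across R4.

Series total: ΣR = 42.4 + 1.58 + 25.5 + 31.8 = 101.3 kΩ.
Voltage divider: V = V_supply · (31.80 / 101.3) = 9.70 × 0.3140 = 3.046 V.

V ≈ 3.05 V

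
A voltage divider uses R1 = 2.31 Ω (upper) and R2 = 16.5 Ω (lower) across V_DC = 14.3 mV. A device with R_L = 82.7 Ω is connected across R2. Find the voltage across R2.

V_out ≈ 12.2 mV

The load sits in parallel with R2, giving an effective lower resistance R2' = R2·R_L/(R2+R_L) = 13.76 Ω.
Voltage divider with the loaded lower leg: V_out = 14.3 × 13.76/(2.31 + 13.76) = 14.3 × 0.8562 = 12.24 mV.
(Unloaded it would be 12.5 mV; the load pulls it down.)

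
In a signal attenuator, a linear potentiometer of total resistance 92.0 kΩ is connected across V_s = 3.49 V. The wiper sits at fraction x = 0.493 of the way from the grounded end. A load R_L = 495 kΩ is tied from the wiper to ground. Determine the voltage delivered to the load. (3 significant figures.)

V_out ≈ 1.64 V

The pot divides into 46.64 kΩ above the wiper and 45.36 kΩ below.
Lower segment in parallel with the load: 45.36 ‖ 495 = 41.55 kΩ.
V_out = 3.49 × 41.55/(46.64 + 41.55) = 1.644 V.
(Unloaded: V_out = x·V_s = 1.72 V.)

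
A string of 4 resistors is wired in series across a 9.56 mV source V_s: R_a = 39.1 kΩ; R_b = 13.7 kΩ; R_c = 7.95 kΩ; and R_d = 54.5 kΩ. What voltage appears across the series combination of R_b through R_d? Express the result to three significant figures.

ΣR = 39.1 + 13.7 + 7.95 + 54.5 = 115.2 kΩ.
R_{R_b..R_d} = 13.7 + 7.95 + 54.5 = 76.15 kΩ.
V = V_s · R/ΣR = 9.56 × 0.6607 = 6.317 mV.

V ≈ 6.32 mV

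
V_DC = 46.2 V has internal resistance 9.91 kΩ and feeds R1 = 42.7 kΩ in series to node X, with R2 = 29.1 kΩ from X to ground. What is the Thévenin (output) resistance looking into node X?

R_th ≈ 18.7 kΩ

R1' = 9.91 + 42.7 = 52.61 kΩ (source resistance + R1).
Zeroing V_DC shorts the top of R1' to ground, so R_th = R1' ‖ R2 = 18.74 kΩ.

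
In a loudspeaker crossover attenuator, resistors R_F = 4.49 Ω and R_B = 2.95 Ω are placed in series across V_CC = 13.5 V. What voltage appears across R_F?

V ≈ 8.15 V

ΣR = 4.49 + 2.95 = 7.440 Ω.
Voltage divider: V = V_CC · (4.490 / 7.440) = 13.5 × 0.6035 = 8.147 V.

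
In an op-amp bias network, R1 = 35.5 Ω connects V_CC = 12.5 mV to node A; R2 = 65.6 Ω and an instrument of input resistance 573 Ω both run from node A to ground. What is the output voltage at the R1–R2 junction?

R2 ‖ R_L = (65.6 × 573)/(65.6 + 573) = 58.86 Ω.
Voltage divider with the loaded lower leg: V_out = 12.5 × 58.86/(35.5 + 58.86) = 12.5 × 0.6238 = 7.797 mV.
(Unloaded it would be 8.11 mV; the load pulls it down.)

V_out ≈ 7.80 mV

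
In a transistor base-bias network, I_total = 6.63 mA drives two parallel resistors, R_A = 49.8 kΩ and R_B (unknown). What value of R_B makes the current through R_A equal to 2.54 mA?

R_B ≈ 30.9 kΩ

In a two-way split, I_A/I_total = R_B/(R_A + R_B).
2.54/6.63 = R_B/(R_A + R_B) → R_B = R_A · (0.3831)/(1 − 0.3831) = 49.8 × 0.6210 = 30.93 kΩ.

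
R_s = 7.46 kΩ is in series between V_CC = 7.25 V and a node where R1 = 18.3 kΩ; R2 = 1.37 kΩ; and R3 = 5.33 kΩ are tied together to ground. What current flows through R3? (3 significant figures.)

I ≈ 0.165 mA

Parallel bank: R_p = 1/(1/18.3 + 1/1.37 + 1/5.33) = 1.029 kΩ.
V_A = 7.25 × 1.029/8.489 = 0.8785 V.
Branch current I = V_A/R3 = 0.8785/5.33 = 0.1648 mA.
(Equivalently: I_total = 0.8541 mA, then current-divider fraction G_k/ΣG = 0.1930.)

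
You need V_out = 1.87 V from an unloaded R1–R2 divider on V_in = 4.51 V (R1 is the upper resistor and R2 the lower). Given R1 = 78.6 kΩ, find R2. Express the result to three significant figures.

Required fraction k = V_out/V_in = 0.4146.
Rearranging, R2 = R1·k/(1−k) = 78.6 × 0.7083 = 55.68 kΩ.

R2 ≈ 55.7 kΩ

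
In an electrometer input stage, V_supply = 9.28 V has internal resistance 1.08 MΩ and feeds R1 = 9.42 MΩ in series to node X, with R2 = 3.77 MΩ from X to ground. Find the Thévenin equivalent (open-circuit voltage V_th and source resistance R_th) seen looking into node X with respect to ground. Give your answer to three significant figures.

R1' = 1.08 + 9.42 = 10.50 MΩ (source resistance + R1).
With X open, the divider is unloaded: V_th = 9.28 × 3.77/14.27 = 2.452 V.
Looking into X with the source shorted: R_th = R1'·R2/(R1'+R2) = 10.50 × 3.77/14.27 = 2.774 MΩ.

V_th ≈ 2.45 V, R_th ≈ 2.77 MΩ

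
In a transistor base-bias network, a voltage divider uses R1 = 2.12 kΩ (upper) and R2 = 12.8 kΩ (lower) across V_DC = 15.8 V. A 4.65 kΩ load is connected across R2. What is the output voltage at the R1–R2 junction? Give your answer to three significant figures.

V_out ≈ 9.74 V

The load sits in parallel with R2, giving an effective lower resistance R2' = R2·R_L/(R2+R_L) = 3.411 kΩ.
Then V_out = V_DC · R2'/(R1 + R2') = 15.8 × 3.411/5.531 = 9.744 V.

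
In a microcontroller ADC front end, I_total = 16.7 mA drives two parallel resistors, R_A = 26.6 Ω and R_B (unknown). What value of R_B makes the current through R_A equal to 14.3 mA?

R_B ≈ 158 Ω

In a two-way split, I_A/I_total = R_B/(R_A + R_B).
14.3/16.7 = R_B/(R_A + R_B) → R_B = R_A · (0.8563)/(1 − 0.8563) = 26.6 × 5.958 = 158.5 Ω.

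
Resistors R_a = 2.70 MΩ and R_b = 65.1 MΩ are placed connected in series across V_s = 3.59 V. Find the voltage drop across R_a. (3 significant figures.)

V ≈ 0.143 V

ΣR = 2.70 + 65.1 = 67.80 MΩ.
V = V_s · R/ΣR = 3.59 × 0.03982 = 0.1430 V.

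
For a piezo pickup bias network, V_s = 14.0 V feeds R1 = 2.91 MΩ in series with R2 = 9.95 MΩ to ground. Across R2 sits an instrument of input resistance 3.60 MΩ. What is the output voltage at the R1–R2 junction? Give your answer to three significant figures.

The load sits in parallel with R2, giving an effective lower resistance R2' = R2·R_L/(R2+R_L) = 2.644 MΩ.
Then V_out = V_s · R2'/(R1 + R2') = 14.0 × 2.644/5.554 = 6.664 V.

V_out ≈ 6.66 V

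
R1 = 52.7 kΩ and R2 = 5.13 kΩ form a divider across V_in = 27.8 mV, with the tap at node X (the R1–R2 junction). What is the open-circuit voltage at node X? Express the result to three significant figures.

V_th ≈ 2.47 mV

Open-circuit (no load on X): V_th = V_in · R2/(R1 + R2) = 27.8 × 5.13/(52.70 + 5.13) = 2.466 mV.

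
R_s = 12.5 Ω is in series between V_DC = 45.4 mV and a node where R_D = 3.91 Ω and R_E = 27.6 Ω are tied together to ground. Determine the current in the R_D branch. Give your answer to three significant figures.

I ≈ 2.50 mA

Equivalent of the parallel group: R_p = 3.425 Ω.
V_A by voltage divider: V_A = 45.4 × 3.425/(12.5 + 3.425) = 9.764 mV.
I(R_D) = V_A / R_D = 9.764/3.91 = 2.497 mA.
(Equivalently: I_total = 2.851 mA, then current-divider fraction G_k/ΣG = 0.8759.)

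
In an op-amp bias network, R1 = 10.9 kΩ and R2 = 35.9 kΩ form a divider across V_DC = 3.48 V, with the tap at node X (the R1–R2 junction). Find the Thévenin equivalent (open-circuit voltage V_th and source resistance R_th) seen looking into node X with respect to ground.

V_th ≈ 2.67 V, R_th ≈ 8.36 kΩ

With X open, the divider is unloaded: V_th = 3.48 × 35.9/46.80 = 2.669 V.
Looking into X with the source shorted: R_th = R1·R2/(R1+R2) = 10.90 × 35.9/46.80 = 8.361 kΩ.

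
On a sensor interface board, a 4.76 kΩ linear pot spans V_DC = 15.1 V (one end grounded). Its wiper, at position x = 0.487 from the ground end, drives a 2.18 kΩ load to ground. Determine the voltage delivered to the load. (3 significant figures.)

V_out ≈ 4.76 V

The pot divides into 2.442 kΩ above the wiper and 2.318 kΩ below.
Lower segment in parallel with the load: 2.318 ‖ 2.18 = 1.123 kΩ.
Loaded-divider output: V_out = 15.1 × 0.3151 = 4.758 V.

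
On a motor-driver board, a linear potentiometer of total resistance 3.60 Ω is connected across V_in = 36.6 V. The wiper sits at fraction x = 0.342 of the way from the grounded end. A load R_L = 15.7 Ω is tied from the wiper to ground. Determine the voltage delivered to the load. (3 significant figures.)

V_out ≈ 11.9 V

Lower segment x·R_p = 1.231 Ω; upper segment (1−x)·R_p = 2.369 Ω.
Lower segment in parallel with the load: 1.231 ‖ 15.7 = 1.142 Ω.
Then V_out = V_in · 1.142/(2.369 + 1.142) = 11.90 V.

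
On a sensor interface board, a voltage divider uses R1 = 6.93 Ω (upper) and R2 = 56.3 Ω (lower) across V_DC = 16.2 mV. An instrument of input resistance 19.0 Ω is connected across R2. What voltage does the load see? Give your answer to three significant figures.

The load sits in parallel with R2, giving an effective lower resistance R2' = R2·R_L/(R2+R_L) = 14.21 Ω.
Now apply the divider: V_out = 16.2 × 0.6721 = 10.89 mV.

V_out ≈ 10.9 mV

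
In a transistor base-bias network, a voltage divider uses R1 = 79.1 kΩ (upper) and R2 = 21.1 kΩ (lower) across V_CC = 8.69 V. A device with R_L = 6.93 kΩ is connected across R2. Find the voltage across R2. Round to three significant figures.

V_out ≈ 0.538 V

First combine the lower leg with the load: R2 ‖ R_L = 5.217 kΩ.
Then V_out = V_CC · R2'/(R1 + R2') = 8.69 × 5.217/84.32 = 0.5376 V.
(Unloaded it would be 1.83 V; the load pulls it down.)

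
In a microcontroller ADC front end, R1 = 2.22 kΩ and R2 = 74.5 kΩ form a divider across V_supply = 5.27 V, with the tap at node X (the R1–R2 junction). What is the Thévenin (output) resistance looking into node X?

R_th ≈ 2.16 kΩ

Zeroing V_supply shorts the top of R1 to ground, so R_th = R1 ‖ R2 = 2.156 kΩ.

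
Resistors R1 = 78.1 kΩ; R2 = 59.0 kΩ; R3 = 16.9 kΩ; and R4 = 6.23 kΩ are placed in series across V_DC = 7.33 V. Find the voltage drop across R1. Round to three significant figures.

V ≈ 3.57 V

Total series resistance ΣR = 78.1 + 59.0 + 16.9 + 6.23 = 160.2 kΩ.
By the voltage-divider rule, V = 7.33 × 78.10/160.2 = 3.573 V.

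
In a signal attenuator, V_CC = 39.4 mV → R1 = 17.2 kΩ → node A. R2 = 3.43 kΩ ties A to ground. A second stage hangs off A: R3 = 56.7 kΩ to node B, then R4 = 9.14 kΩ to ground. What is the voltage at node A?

V_A ≈ 6.28 mV

Looking into the second stage from A: R3 + R4 = 65.84 kΩ appears in parallel with R2.
R2 ‖ (R3+R4) = 3.260 kΩ.
V_A = 39.4 × 3.260/(17.2 + 3.260) = 6.278 mV.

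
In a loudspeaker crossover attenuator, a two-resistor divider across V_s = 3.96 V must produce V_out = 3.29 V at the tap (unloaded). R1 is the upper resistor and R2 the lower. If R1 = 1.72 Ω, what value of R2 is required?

Required fraction k = V_out/V_s = 0.8308.
R2 = R1 · 0.8308/(1 − 0.8308) = 8.446 Ω.

R2 ≈ 8.45 Ω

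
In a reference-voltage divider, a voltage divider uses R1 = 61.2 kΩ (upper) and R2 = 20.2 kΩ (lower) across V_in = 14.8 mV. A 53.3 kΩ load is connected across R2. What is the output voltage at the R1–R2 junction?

V_out ≈ 2.86 mV

R2 ‖ R_L = (20.2 × 53.3)/(20.2 + 53.3) = 14.65 kΩ.
Then V_out = V_in · R2'/(R1 + R2') = 14.8 × 14.65/75.85 = 2.858 mV.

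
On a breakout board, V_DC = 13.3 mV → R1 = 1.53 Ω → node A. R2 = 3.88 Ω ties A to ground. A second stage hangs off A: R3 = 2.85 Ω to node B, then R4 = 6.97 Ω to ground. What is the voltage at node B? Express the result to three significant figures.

V_B ≈ 6.09 mV

Looking into the second stage from A: R3 + R4 = 9.820 Ω appears in parallel with R2.
R2 ‖ (R3+R4) = 2.781 Ω.
V_A = 13.3 × 2.781/(1.53 + 2.781) = 8.580 mV.
Stage 2 is unloaded, so V_B = V_A · R4/(R3+R4) = 8.580 × 6.97/9.820 = 6.090 mV.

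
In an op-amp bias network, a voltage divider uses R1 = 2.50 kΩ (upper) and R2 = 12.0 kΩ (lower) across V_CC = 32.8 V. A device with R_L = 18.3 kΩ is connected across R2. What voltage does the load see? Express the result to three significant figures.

V_out ≈ 24.4 V

R2 ‖ R_L = (12.0 × 18.3)/(12.0 + 18.3) = 7.248 kΩ.
Voltage divider with the loaded lower leg: V_out = 32.8 × 7.248/(2.50 + 7.248) = 32.8 × 0.7435 = 24.39 V.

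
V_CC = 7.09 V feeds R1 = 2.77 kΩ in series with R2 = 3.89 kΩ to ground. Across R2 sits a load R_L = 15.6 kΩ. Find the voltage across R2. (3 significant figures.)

V_out ≈ 3.75 V

First combine the lower leg with the load: R2 ‖ R_L = 3.114 kΩ.
Then V_out = V_CC · R2'/(R1 + R2') = 7.09 × 3.114/5.884 = 3.752 V.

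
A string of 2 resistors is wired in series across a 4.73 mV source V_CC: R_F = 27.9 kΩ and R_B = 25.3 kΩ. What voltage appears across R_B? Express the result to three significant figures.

V ≈ 2.25 mV

Series total: ΣR = 27.9 + 25.3 = 53.20 kΩ.
Voltage divider: V = V_CC · (25.30 / 53.20) = 4.73 × 0.4756 = 2.249 mV.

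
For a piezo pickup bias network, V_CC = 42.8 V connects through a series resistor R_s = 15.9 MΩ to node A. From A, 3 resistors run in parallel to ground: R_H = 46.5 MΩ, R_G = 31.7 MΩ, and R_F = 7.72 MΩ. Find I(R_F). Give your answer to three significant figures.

Parallel bank: R_p = 1/(1/46.5 + 1/31.7 + 1/7.72) = 5.477 MΩ.
V_A by voltage divider: V_A = 42.8 × 5.477/(15.9 + 5.477) = 10.97 V.
Branch current I = V_A/R_F = 10.97/7.72 = 1.420 µA.

I ≈ 1.42 µA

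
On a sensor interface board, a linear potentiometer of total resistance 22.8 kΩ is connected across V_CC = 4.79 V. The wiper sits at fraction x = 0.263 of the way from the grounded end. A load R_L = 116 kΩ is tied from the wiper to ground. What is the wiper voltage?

V_out ≈ 1.21 V

Lower segment x·R_p = 5.996 kΩ; upper segment (1−x)·R_p = 16.80 kΩ.
R_L loads the lower segment: effective lower R = 5.702 kΩ.
V_out = 4.79 × 5.702/(16.80 + 5.702) = 1.214 V.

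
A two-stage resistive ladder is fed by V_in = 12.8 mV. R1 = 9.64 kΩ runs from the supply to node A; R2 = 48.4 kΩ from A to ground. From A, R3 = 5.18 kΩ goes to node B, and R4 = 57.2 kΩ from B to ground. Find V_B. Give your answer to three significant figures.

Looking into the second stage from A: R3 + R4 = 62.38 kΩ appears in parallel with R2.
Effective lower resistance at A: R2 ‖ 62.38 = 27.25 kΩ.
So V_A = 12.8 × 0.7387 = 9.455 mV.
V_B = V_A × 0.9170 = 8.670 mV.

V_B ≈ 8.67 mV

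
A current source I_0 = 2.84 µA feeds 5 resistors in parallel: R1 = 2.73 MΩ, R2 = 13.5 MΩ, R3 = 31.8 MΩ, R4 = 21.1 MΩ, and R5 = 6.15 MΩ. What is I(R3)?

Total conductance ΣG = 1/2.73 + 1/13.5 + 1/31.8 + 1/21.1 + 1/6.15 = 0.6818 (units of 1/MΩ).
By the current-divider rule, I = I_0 · G_k/ΣG = 2.84 × 0.04612 = 0.1310 µA.

I ≈ 0.131 µA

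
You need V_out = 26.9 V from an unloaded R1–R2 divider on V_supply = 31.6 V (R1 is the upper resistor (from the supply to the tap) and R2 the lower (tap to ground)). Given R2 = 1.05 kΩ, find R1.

R1 ≈ 0.183 kΩ

The divider ratio is R2/(R1+R2) = 26.9/31.6 = 0.8513.
R1 = R2·(1/k − 1) = 1.05 × 0.1747 = 0.1835 kΩ.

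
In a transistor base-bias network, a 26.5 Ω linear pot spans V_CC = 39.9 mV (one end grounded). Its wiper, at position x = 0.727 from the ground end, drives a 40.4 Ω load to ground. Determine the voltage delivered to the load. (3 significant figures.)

V_out ≈ 25.7 mV

Lower segment x·R_p = 19.27 Ω; upper segment (1−x)·R_p = 7.235 Ω.
R_L loads the lower segment: effective lower R = 13.04 Ω.
Loaded-divider output: V_out = 39.9 × 0.6433 = 25.67 mV.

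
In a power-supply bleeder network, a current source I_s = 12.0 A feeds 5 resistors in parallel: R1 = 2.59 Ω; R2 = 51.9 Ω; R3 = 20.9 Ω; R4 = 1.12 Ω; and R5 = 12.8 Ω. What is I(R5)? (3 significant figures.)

I ≈ 0.658 A

ΣG = 1/2.59 + 1/51.9 + 1/20.9 + 1/1.12 + 1/12.8 = 1.424.
By the current-divider rule, I = I_s · G_k/ΣG = 12.0 × 0.05486 = 0.6583 A.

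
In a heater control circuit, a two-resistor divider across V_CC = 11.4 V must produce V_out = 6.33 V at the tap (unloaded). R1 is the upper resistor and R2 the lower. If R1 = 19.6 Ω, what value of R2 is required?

R2 ≈ 24.5 Ω

Required fraction k = V_out/V_CC = 0.5553.
Rearranging, R2 = R1·k/(1−k) = 19.6 × 1.249 = 24.47 Ω.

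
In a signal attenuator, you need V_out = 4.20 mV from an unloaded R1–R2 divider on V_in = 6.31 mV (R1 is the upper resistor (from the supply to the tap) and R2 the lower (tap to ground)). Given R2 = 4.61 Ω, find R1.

The divider ratio is R2/(R1+R2) = 4.20/6.31 = 0.6656.
Rearranging, R1 = R2·(1−k)/k = 4.61 × 0.5024 = 2.316 Ω.

R1 ≈ 2.32 Ω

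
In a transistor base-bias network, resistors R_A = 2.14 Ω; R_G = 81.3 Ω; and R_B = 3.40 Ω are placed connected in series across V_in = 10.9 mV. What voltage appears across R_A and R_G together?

V ≈ 10.5 mV

Total series resistance ΣR = 2.14 + 81.3 + 3.40 = 86.84 Ω.
R_{R_A..R_G} = 2.14 + 81.3 = 83.44 Ω.
Voltage divider: V = V_in · (83.44 / 86.84) = 10.9 × 0.9608 = 10.47 mV.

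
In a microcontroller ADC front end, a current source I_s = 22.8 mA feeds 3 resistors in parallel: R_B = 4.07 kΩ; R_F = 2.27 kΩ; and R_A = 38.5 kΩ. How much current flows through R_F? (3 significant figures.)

I ≈ 14.1 mA

Total conductance ΣG = 1/4.07 + 1/2.27 + 1/38.5 = 0.7122 (units of 1/kΩ).
R_F takes the fraction G_k/ΣG = 0.4405/0.7122 = 0.6185, so I = 22.8 × 0.6185 = 14.10 mA.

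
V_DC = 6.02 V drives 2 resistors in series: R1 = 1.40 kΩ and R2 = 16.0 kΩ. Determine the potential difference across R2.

V ≈ 5.54 V

Series total: ΣR = 1.40 + 16.0 = 17.40 kΩ.
V = V_DC · R/ΣR = 6.02 × 0.9195 = 5.536 V.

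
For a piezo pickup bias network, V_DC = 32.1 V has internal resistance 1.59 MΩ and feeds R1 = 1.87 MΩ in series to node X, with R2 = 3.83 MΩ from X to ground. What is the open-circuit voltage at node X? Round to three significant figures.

V_th ≈ 16.9 V

R1' = 1.59 + 1.87 = 3.460 MΩ (source resistance + R1).
Open-circuit (no load on X): V_th = V_DC · R2/(R1' + R2) = 32.1 × 3.83/(3.460 + 3.83) = 16.86 V.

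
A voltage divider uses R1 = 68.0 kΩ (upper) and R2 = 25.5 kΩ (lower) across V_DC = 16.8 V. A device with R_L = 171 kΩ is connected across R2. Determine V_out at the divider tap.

V_out ≈ 4.13 V

The load sits in parallel with R2, giving an effective lower resistance R2' = R2·R_L/(R2+R_L) = 22.19 kΩ.
Then V_out = V_DC · R2'/(R1 + R2') = 16.8 × 22.19/90.19 = 4.134 V.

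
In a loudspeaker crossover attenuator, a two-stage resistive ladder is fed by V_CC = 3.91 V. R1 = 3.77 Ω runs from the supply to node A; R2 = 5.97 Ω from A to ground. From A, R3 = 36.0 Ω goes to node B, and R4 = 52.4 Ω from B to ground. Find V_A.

Node A sees R2 in parallel with the series input of stage 2, R3 + R4 = 88.40 Ω.
R2 ‖ (R3+R4) = 5.592 Ω.
V_A = 3.91 × 5.592/(3.77 + 5.592) = 2.336 V.

V_A ≈ 2.34 V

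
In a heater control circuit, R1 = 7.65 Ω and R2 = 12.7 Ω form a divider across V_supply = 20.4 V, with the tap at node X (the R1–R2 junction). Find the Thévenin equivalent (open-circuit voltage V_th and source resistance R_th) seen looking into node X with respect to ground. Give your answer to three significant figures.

V_th is the unloaded tap voltage: V_supply · R2/(R1+R2) = 20.4 × 0.6241 = 12.73 V.
With V_supply suppressed (replaced by a short), R_th = R1 ‖ R2 = (7.650 × 12.7)/(7.650 + 12.7) = 4.774 Ω.

V_th ≈ 12.7 V, R_th ≈ 4.77 Ω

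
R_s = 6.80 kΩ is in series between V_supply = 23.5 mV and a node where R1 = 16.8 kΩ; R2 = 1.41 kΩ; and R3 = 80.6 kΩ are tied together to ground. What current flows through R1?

Parallel bank: R_p = 1/(1/16.8 + 1/1.41 + 1/80.6) = 1.280 kΩ.
Node voltage V_A = V_supply · R_p/(R_s + R_p) = 23.5 × 0.1584 = 3.723 mV.
I(R1) = V_A / R1 = 3.723/16.8 = 0.2216 µA.
(Equivalently: I_total = 2.908 µA, then current-divider fraction G_k/ΣG = 0.07620.)

I ≈ 0.222 µA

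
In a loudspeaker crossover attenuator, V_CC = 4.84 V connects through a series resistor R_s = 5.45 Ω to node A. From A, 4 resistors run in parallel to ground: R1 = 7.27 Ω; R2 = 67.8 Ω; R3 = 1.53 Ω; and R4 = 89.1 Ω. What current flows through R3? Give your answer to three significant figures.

Equivalent of the parallel group: R_p = 1.224 Ω.
Node voltage V_A = V_CC · R_p/(R_s + R_p) = 4.84 × 0.1834 = 0.8875 V.
I(R3) = V_A / R3 = 0.8875/1.53 = 0.5801 A.
(Check via current divider: I_total = 0.7252 A; share G_k/ΣG = 0.7999 → same result.)

I ≈ 0.580 A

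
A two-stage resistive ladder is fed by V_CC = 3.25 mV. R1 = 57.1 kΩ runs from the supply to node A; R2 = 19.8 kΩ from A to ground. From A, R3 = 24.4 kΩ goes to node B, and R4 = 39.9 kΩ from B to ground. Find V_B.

V_B ≈ 0.423 mV

Looking into the second stage from A: R3 + R4 = 64.30 kΩ appears in parallel with R2.
Effective lower resistance at A: R2 ‖ 64.30 = 15.14 kΩ.
V_A = 3.25 × 15.14/(57.1 + 15.14) = 0.6811 mV.
V_B = V_A × 0.6205 = 0.4226 mV.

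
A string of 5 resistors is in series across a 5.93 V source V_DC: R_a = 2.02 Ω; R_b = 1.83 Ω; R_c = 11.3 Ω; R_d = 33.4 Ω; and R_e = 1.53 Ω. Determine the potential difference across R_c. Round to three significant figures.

Total series resistance ΣR = 2.02 + 1.83 + 11.3 + 33.4 + 1.53 = 50.08 Ω.
V = V_DC · R/ΣR = 5.93 × 0.2256 = 1.338 V.

V ≈ 1.34 V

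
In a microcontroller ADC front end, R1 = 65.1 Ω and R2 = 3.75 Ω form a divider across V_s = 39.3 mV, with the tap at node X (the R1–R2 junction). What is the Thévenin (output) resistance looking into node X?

With V_s suppressed (replaced by a short), R_th = R1 ‖ R2 = (65.10 × 3.75)/(65.10 + 3.75) = 3.546 Ω.

R_th ≈ 3.55 Ω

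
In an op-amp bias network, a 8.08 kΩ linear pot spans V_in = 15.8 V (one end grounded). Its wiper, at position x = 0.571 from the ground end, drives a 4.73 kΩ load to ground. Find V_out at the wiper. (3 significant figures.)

Split the track: R_lower = x·R_p = 4.614 kΩ, R_upper = (1−x)·R_p = 3.466 kΩ.
Lower segment in parallel with the load: 4.614 ‖ 4.73 = 2.336 kΩ.
V_out = 15.8 × 2.336/(3.466 + 2.336) = 6.360 V.

V_out ≈ 6.36 V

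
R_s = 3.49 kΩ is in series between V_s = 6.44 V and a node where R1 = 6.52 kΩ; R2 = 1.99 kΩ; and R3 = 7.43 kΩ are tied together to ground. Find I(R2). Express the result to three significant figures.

I ≈ 0.861 mA

Equivalent of the parallel group: R_p = 1.265 kΩ.
V_A by voltage divider: V_A = 6.44 × 1.265/(3.49 + 1.265) = 1.713 V.
I(R2) = V_A / R2 = 1.713/1.99 = 0.8610 mA.
(Check via current divider: I_total = 1.354 mA; share G_k/ΣG = 0.6357 → same result.)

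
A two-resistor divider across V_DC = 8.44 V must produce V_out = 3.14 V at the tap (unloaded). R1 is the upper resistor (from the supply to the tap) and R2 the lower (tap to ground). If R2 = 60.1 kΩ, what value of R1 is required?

R1 ≈ 101 kΩ

V_out/V_DC = R2/(R1+R2) = 0.3720.
Rearranging, R1 = R2·(1−k)/k = 60.1 × 1.688 = 101.4 kΩ.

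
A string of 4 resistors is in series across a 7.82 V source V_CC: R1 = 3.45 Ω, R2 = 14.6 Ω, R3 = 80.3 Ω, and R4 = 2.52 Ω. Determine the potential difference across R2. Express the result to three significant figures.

V ≈ 1.13 V

Series total: ΣR = 3.45 + 14.6 + 80.3 + 2.52 = 100.9 Ω.
By the voltage-divider rule, V = 7.82 × 14.60/100.9 = 1.132 V.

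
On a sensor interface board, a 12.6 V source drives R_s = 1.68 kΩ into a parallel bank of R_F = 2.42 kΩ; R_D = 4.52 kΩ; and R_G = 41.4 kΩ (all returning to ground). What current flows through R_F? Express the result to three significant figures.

Equivalent of the parallel group: R_p = 1.518 kΩ.
V_A by voltage divider: V_A = 12.6 × 1.518/(1.68 + 1.518) = 5.982 V.
Branch current I = V_A/R_F = 5.982/2.42 = 2.472 mA.

I ≈ 2.47 mA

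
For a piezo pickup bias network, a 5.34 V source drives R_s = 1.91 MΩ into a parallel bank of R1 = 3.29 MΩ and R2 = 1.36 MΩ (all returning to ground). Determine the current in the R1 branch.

Parallel bank: R_p = 1/(1/3.29 + 1/1.36) = 0.9622 MΩ.
V_A by voltage divider: V_A = 5.34 × 0.9622/(1.91 + 0.9622) = 1.789 V.
Branch current I = V_A/R1 = 1.789/3.29 = 0.5438 µA.

I ≈ 0.544 µA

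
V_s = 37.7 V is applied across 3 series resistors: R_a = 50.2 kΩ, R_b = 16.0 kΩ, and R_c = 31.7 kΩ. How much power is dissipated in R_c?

P ≈ 4.70 mW

Series current I = V_s/ΣR = 37.7/97.90 = 0.3851 mA.
P = I²R = 0.1483 × 31.7 = 4.701 mW.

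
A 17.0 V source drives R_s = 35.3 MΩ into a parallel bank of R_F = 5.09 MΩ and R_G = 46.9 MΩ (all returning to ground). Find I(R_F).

Combine the parallel branches: R_p = (1/5.09 + 1/46.9)⁻¹ = 4.592 MΩ.
Node voltage V_A = V_s · R_p/(R_s + R_p) = 17.0 × 0.1151 = 1.957 V.
Branch current I = V_A/R_F = 1.957/5.09 = 0.3844 µA.

I ≈ 0.384 µA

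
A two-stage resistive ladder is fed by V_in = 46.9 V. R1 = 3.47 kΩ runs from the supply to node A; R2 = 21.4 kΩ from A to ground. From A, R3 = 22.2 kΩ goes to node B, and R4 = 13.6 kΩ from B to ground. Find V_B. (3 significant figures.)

The second stage (R3 + R4 = 35.80 kΩ) loads node A in parallel with R2.
Effective lower resistance at A: R2 ‖ 35.80 = 13.39 kΩ.
V_A = 46.9 × 13.39/(3.47 + 13.39) = 37.25 V.
Then the unloaded second divider: V_B = V_A × R4/(R3+R4) = 37.25 × 0.3799 = 14.15 V.

V_B ≈ 14.2 V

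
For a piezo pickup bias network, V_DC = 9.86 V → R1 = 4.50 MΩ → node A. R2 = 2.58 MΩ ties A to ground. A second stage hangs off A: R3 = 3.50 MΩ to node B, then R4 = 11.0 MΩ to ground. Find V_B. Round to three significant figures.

V_B ≈ 2.45 V

Node A sees R2 in parallel with the series input of stage 2, R3 + R4 = 14.50 MΩ.
R2 ‖ (R3+R4) = 2.190 MΩ.
So V_A = 9.86 × 0.3274 = 3.228 V.
Then the unloaded second divider: V_B = V_A × R4/(R3+R4) = 3.228 × 0.7586 = 2.449 V.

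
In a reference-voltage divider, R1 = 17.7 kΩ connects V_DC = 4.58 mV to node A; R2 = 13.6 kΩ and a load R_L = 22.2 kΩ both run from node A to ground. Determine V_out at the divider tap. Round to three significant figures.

V_out ≈ 1.48 mV

The load sits in parallel with R2, giving an effective lower resistance R2' = R2·R_L/(R2+R_L) = 8.434 kΩ.
Now apply the divider: V_out = 4.58 × 0.3227 = 1.478 mV.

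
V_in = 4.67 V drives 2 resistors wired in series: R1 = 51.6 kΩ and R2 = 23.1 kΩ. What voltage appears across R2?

V ≈ 1.44 V

Series total: ΣR = 51.6 + 23.1 = 74.70 kΩ.
V = V_in · R/ΣR = 4.67 × 0.3092 = 1.444 V.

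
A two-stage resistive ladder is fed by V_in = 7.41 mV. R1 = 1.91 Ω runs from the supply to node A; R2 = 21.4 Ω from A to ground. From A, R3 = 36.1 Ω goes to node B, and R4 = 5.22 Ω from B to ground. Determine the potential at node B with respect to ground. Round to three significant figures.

V_B ≈ 0.824 mV

Looking into the second stage from A: R3 + R4 = 41.32 Ω appears in parallel with R2.
R2 ‖ (R3+R4) = 14.10 Ω.
V_A = 7.41 × 14.10/(1.91 + 14.10) = 6.526 mV.
V_B = V_A × 0.1263 = 0.8244 mV.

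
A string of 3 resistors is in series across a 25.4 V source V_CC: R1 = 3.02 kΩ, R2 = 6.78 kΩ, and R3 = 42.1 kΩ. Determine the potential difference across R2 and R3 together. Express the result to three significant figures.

V ≈ 23.9 V

ΣR = 3.02 + 6.78 + 42.1 = 51.90 kΩ.
R_{R2..R3} = 6.78 + 42.1 = 48.88 kΩ.
V = V_CC · R/ΣR = 25.4 × 0.9418 = 23.92 V.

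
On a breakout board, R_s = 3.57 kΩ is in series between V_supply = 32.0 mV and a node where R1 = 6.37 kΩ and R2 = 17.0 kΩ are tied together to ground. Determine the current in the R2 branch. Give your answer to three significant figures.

I ≈ 1.06 µA

Combine the parallel branches: R_p = (1/6.37 + 1/17.0)⁻¹ = 4.634 kΩ.
V_A by voltage divider: V_A = 32.0 × 4.634/(3.57 + 4.634) = 18.07 mV.
I(R2) = V_A / R2 = 18.07/17.0 = 1.063 µA.
(Equivalently: I_total = 3.901 µA, then current-divider fraction G_k/ΣG = 0.2726.)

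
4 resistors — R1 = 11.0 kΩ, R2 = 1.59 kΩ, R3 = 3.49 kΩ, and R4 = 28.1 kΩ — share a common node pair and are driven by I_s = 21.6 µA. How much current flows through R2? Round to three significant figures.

I ≈ 13.0 µA

Conductances: ΣG = 1/11.0 + 1/1.59 + 1/3.49 + 1/28.1 = 1.042 (1/kΩ).
By the current-divider rule, I = I_s · G_k/ΣG = 21.6 × 0.6036 = 13.04 µA.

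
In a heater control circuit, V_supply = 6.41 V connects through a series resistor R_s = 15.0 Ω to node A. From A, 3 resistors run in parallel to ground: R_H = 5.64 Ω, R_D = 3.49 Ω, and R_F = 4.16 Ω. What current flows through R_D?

I ≈ 0.159 A

Equivalent of the parallel group: R_p = 1.420 Ω.
Node voltage V_A = V_supply · R_p/(R_s + R_p) = 6.41 × 0.08648 = 0.5543 V.
Branch current I = V_A/R_D = 0.5543/3.49 = 0.1588 A.
(Check via current divider: I_total = 0.3904 A; share G_k/ΣG = 0.4069 → same result.)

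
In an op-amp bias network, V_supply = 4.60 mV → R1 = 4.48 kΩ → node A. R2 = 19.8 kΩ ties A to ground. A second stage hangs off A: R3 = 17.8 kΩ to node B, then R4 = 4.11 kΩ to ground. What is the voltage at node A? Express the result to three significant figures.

V_A ≈ 3.22 mV

Looking into the second stage from A: R3 + R4 = 21.91 kΩ appears in parallel with R2.
R2 ‖ (R3+R4) = 10.40 kΩ.
V_A = 4.60 × 10.40/(4.48 + 10.40) = 3.215 mV.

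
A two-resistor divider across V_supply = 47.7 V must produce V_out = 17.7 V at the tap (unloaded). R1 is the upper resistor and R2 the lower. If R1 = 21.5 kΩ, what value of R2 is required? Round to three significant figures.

R2 ≈ 12.7 kΩ

Required fraction k = V_out/V_supply = 0.3711.
So R2 = R1 · V_out/(V_supply − V_out) = 21.5 × 17.7/(47.7 − 17.7) = 21.5 × 0.5900 = 12.68 kΩ.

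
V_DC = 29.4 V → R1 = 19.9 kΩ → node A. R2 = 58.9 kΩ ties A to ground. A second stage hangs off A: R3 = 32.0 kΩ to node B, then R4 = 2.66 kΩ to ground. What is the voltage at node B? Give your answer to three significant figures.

V_B ≈ 1.18 V

The second stage (R3 + R4 = 34.66 kΩ) loads node A in parallel with R2.
Effective lower resistance at A: R2 ‖ 34.66 = 21.82 kΩ.
V_A = 29.4 × 21.82/(19.9 + 21.82) = 15.38 V.
Stage 2 is unloaded, so V_B = V_A · R4/(R3+R4) = 15.38 × 2.66/34.66 = 1.180 V.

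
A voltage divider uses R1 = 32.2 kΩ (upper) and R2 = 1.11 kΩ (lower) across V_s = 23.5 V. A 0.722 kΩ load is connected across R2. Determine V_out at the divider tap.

The load sits in parallel with R2, giving an effective lower resistance R2' = R2·R_L/(R2+R_L) = 0.4375 kΩ.
Then V_out = V_s · R2'/(R1 + R2') = 23.5 × 0.4375/32.64 = 0.3150 V.
(Unloaded it would be 0.783 V; the load pulls it down.)

V_out ≈ 0.315 V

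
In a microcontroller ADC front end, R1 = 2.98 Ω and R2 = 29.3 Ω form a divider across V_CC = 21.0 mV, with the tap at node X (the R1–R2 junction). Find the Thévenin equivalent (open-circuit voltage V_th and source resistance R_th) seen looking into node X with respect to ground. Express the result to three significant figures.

V_th ≈ 19.1 mV, R_th ≈ 2.70 Ω

With X open, the divider is unloaded: V_th = 21.0 × 29.3/32.28 = 19.06 mV.
With V_CC suppressed (replaced by a short), R_th = R1 ‖ R2 = (2.980 × 29.3)/(2.980 + 29.3) = 2.705 Ω.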